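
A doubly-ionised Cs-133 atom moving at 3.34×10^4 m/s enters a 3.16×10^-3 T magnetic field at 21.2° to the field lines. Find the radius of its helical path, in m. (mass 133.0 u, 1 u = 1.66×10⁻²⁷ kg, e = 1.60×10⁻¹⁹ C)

r ≈ 2.64 m

Only the perpendicular component v⊥ = v sin21.2° = 1.21×10^4 m/s is bent by the field.
r = m v⊥ /(qB) = (2.21×10^-25)(1.21×10^4) / [(2×1.60×10^-19)(3.16×10^-3)] = 2.64 m.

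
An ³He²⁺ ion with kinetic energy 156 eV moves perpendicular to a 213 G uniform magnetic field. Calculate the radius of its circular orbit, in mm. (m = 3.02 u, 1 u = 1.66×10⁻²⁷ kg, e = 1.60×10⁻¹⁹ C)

r ≈ 73.4 mm

Convert the energy: K = 156 eV = 2.50×10^-17 J.
v = √(2K/m) = √(2·2.50×10^-17/5.01×10^-27) = 9.98×10^4 m/s.
r = mv/(qB) = (5.01×10^-27)(9.98×10^4) / [(2×1.60×10^-19)(0.0213)] = 0.0734 m.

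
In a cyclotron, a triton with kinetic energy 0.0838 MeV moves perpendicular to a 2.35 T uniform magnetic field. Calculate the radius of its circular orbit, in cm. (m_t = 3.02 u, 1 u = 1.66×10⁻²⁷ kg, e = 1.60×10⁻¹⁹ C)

r ≈ 3.08 cm

Convert the energy: K = 0.0838 MeV = 1.34×10^-14 J.
v = √(2K/m) = √(2·1.34×10^-14/5.01×10^-27) = 2.31×10^6 m/s.
r = mv/(qB) = (5.01×10^-27)(2.31×10^6) / [(1×1.60×10^-19)(2.35)] = 0.0308 m.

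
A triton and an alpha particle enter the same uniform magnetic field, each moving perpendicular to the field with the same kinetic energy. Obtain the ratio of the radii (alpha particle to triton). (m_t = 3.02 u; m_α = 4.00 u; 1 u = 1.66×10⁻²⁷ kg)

ratio ≈ 0.575

r = √(2mK)/(qB) ⇒ at equal K, r ∝ √m/q.
r_{alpha particle}/r_{triton} = 0.575.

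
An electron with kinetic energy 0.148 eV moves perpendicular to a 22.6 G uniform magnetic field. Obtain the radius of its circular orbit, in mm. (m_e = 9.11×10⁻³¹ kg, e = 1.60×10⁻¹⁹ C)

r ≈ 0.574 mm

Convert the energy: K = 0.148 eV = 2.37×10^-20 J.
v = √(2K/m) = √(2·2.37×10^-20/9.11×10^-31) = 2.28×10^5 m/s.
r = mv/(qB) = (9.11×10^-31)(2.28×10^5) / [(1×1.60×10^-19)(2.26×10^-3)] = 5.74×10^-4 m.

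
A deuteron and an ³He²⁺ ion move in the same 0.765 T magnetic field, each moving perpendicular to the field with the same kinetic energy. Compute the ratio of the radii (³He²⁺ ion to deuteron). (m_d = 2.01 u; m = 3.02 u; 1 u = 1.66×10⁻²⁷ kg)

r = √(2mK)/(qB) ⇒ at equal K, r ∝ √m/q.
r_{³He²⁺ ion}/r_{deuteron} = 0.613.

ratio ≈ 0.613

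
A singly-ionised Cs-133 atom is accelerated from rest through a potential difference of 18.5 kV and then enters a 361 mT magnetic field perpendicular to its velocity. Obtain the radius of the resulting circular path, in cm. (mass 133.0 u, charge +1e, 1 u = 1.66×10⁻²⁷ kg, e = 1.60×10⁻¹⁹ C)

The kinetic energy gained is K = qV = (1×1.60×10^-19)(1.85×10^4) = 2.96×10^-15 J.
v = √(2K/m) = 1.64×10^5 m/s.
r = mv/(qB) = (2.21×10^-25)(1.64×10^5) / [(1×1.60×10^-19)(0.361)] = 0.626 m.

r ≈ 62.6 cm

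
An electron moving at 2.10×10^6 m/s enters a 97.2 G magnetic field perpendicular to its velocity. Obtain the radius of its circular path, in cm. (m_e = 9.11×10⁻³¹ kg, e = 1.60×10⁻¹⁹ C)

r ≈ 0.123 cm

The magnetic force provides the centripetal force: qvB = mv²/r, so r = mv/(qB).
r = (9.11×10^-31 kg)(2.10×10^6 m/s) / [(1×1.60×10^-19 C)(9.72×10^-3 T)] = 1.23×10^-3 m.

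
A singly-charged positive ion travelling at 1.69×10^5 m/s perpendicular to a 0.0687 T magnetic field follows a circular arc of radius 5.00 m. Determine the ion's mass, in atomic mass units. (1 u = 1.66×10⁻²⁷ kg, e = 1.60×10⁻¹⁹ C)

qvB = mv²/r ⇒ m = qBr/v.
m = (1×1.60×10^-19)(0.0687)(5.00) / (1.69×10^5) = 3.25×10^-25 kg = 196 u.

m ≈ 196 u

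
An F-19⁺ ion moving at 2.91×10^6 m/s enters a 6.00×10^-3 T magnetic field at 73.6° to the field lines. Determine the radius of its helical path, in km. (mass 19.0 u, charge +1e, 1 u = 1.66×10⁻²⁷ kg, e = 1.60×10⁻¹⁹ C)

r ≈ 0.0917 km

Only the perpendicular component v⊥ = v sin73.6° = 2.79×10^6 m/s is bent by the field.
r = m v⊥ /(qB) = (3.15×10^-26)(2.79×10^6) / [(1×1.60×10^-19)(6.00×10^-3)] = 91.7 m.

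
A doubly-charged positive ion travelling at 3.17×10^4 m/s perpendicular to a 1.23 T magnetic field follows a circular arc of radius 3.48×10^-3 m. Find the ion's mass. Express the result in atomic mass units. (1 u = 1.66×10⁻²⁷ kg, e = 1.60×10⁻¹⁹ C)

m ≈ 26.0 u

qvB = mv²/r ⇒ m = qBr/v.
m = (2×1.60×10^-19)(1.23)(3.48×10^-3) / (3.17×10^4) = 4.32×10^-26 kg = 26.0 u.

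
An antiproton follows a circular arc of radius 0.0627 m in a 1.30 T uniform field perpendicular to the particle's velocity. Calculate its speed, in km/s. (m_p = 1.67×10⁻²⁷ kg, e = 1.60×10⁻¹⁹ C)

v ≈ 7810 km/s

From qvB = mv²/r, v = qBr/m.
v = (1×1.60×10^-19)(1.30)(0.0627) / (1.67×10^-27) = 7.81×10^6 m/s.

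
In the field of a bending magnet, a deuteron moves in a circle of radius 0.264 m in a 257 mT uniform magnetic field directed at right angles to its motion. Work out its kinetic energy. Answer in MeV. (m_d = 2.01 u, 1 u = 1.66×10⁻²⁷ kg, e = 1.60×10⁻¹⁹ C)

v = qBr/m = (1×1.60×10^-19)(0.257)(0.264) / (3.34×10^-27) = 3.25×10^6 m/s.
K = ½mv² = 0.5·(3.34×10^-27)·(3.25×10^6)² = 1.77×10^-14 J = 0.110 MeV.

K ≈ 0.110 MeV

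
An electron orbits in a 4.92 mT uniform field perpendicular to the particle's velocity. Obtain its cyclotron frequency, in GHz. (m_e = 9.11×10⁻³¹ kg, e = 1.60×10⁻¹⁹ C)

f = qB/(2πm) = (1×1.60×10^-19)(4.92×10^-3) / [2π(9.11×10^-31)] = 1.38×10^8 Hz.

f ≈ 0.138 GHz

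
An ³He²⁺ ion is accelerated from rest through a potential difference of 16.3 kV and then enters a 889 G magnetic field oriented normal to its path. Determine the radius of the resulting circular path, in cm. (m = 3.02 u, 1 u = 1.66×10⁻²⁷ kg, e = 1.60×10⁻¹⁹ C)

r ≈ 25.4 cm

The kinetic energy gained is K = qV = (2×1.60×10^-19)(1.63×10^4) = 5.22×10^-15 J.
v = √(2K/m) = 1.44×10^6 m/s.
r = mv/(qB) = (5.01×10^-27)(1.44×10^6) / [(2×1.60×10^-19)(0.0889)] = 0.254 m.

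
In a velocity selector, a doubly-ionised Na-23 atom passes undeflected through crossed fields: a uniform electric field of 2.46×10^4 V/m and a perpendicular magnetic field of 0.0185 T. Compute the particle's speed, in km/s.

v ≈ 1330 km/s

For zero net force, qE = qvB, so v = E/B.
v = (2.46×10^4) / (0.0185) = 1.33×10^6 m/s.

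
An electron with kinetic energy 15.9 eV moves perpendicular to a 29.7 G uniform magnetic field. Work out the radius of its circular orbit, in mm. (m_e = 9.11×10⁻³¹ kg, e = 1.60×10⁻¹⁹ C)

r ≈ 4.53 mm

Convert the energy: K = 15.9 eV = 2.54×10^-18 J.
v = √(2K/m) = √(2·2.54×10^-18/9.11×10^-31) = 2.36×10^6 m/s.
r = mv/(qB) = (9.11×10^-31)(2.36×10^6) / [(1×1.60×10^-19)(2.97×10^-3)] = 4.53×10^-3 m.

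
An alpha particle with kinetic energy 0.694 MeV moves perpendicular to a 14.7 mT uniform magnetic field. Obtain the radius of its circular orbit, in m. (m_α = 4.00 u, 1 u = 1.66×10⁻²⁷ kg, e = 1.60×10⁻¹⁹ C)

Convert the energy: K = 0.694 MeV = 1.11×10^-13 J.
v = √(2K/m) = √(2·1.11×10^-13/6.64×10^-27) = 5.78×10^6 m/s.
r = mv/(qB) = (6.64×10^-27)(5.78×10^6) / [(2×1.60×10^-19)(0.0147)] = 8.16 m.

r ≈ 8.16 m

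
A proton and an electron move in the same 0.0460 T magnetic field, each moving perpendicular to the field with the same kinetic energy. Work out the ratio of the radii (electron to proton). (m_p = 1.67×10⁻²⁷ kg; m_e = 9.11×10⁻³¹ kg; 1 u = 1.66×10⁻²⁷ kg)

r = √(2mK)/(qB) ⇒ at equal K, r ∝ √m/q.
r_{electron}/r_{proton} = 0.0234.

ratio ≈ 0.0234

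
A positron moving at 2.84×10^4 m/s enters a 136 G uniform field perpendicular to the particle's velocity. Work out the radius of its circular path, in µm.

r ≈ 11.9 µm

The magnetic force provides the centripetal force: qvB = mv²/r, so r = mv/(qB).
r = (9.11×10^-31 kg)(2.84×10^4 m/s) / [(1×1.60×10^-19 C)(0.0136 T)] = 1.19×10^-5 m.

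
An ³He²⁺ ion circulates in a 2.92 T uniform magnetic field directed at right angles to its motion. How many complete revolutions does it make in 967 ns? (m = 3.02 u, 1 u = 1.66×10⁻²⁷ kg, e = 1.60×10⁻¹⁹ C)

N = 28

T = 2πm/(qB) = 2π(5.0132×10^-27) / [(2×1.60×10^-19)(2.92)] = 3.3710×10^-8 s.
N = t/T = 9.67×10^-7 / 3.3710×10^-8 ≈ 28.69, so 28 complete revolutions.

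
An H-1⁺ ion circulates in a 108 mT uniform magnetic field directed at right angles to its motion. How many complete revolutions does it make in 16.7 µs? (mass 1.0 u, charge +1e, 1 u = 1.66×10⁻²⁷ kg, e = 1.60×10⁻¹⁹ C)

N = 27

T = 2πm/(qB) = 2π(1.66×10^-27) / [(1×1.60×10^-19)(0.108)] = 6.0359×10^-7 s.
N = t/T = 1.67×10^-5 / 6.0359×10^-7 ≈ 27.67, so 27 complete revolutions.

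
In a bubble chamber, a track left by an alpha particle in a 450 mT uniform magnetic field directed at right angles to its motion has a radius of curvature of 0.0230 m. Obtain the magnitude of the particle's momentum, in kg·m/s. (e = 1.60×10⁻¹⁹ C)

Since qvB = mv²/r, the momentum p = mv = qBr.
p = (2×1.60×10^-19)(0.450)(0.0230) = 3.31×10^-21 kg·m/s.

p ≈ 3.31×10^-21 kg·m/s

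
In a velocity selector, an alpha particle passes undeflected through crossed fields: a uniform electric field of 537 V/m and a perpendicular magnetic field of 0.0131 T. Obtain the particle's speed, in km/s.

For zero net force, qE = qvB, so v = E/B.
v = (537) / (0.0131) = 4.10×10^4 m/s.

v ≈ 41.0 km/s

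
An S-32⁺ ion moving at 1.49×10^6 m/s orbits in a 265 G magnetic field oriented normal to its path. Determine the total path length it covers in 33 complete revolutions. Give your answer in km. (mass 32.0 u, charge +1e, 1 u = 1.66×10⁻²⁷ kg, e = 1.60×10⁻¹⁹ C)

r = mv/(qB) = 18.7 m, so one revolution covers 2πr = 117 m.
In 33 revolutions: L = 33·2πr = 3870 m.

L ≈ 3.87 km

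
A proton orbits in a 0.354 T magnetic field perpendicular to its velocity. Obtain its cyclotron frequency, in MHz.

f ≈ 5.40 MHz

f = qB/(2πm) = (1×1.60×10^-19)(0.354) / [2π(1.67×10^-27)] = 5.40×10^6 Hz.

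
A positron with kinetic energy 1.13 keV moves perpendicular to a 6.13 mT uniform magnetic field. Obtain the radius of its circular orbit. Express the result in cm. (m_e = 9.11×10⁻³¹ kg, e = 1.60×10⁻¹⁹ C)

Convert the energy: K = 1.13 keV = 1.81×10^-16 J.
v = √(2K/m) = √(2·1.81×10^-16/9.11×10^-31) = 1.99×10^7 m/s.
r = mv/(qB) = (9.11×10^-31)(1.99×10^7) / [(1×1.60×10^-19)(6.13×10^-3)] = 0.0185 m.

r ≈ 1.85 cm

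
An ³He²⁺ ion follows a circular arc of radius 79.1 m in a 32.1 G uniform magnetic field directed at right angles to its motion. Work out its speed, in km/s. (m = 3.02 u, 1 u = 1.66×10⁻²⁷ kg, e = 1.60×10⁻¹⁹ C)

v ≈ 16200 km/s

From qvB = mv²/r, v = qBr/m.
v = (2×1.60×10^-19)(3.21×10^-3)(79.1) / (5.01×10^-27) = 1.62×10^7 m/s.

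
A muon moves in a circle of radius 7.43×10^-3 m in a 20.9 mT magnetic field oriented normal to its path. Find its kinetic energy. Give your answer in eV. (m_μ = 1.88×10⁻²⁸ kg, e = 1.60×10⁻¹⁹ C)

K ≈ 10.3 eV

v = qBr/m = (1×1.60×10^-19)(0.0209)(7.43×10^-3) / (1.88×10^-28) = 1.32×10^5 m/s.
K = ½mv² = 0.5·(1.88×10^-28)·(1.32×10^5)² = 1.64×10^-18 J = 10.3 eV.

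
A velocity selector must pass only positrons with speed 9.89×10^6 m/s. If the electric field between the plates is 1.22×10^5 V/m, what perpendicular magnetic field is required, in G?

B ≈ 123 G

qE = qvB ⇒ B = E/v = (1.22×10^5) / (9.89×10^6) = 0.0123 T.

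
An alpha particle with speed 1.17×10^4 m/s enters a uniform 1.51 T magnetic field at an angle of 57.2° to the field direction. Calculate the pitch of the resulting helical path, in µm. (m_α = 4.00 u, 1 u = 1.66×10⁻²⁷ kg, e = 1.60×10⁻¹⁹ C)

pitch ≈ 547 µm

The velocity component along B is v∥ = v cos57.2° = 6340 m/s.
The cyclotron period T = 2πm/(qB) = 8.63×10^-8 s is set by m, q, B alone.
Pitch = v∥·T = (6340)(8.63×10^-8) = 5.47×10^-4 m.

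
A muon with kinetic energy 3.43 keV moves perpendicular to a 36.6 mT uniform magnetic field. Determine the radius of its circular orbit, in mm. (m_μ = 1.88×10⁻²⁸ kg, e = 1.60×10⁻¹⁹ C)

Convert the energy: K = 3.43 keV = 5.49×10^-16 J.
v = √(2K/m) = √(2·5.49×10^-16/1.88×10^-28) = 2.42×10^6 m/s.
r = mv/(qB) = (1.88×10^-28)(2.42×10^6) / [(1×1.60×10^-19)(0.0366)] = 0.0776 m.

r ≈ 77.6 mm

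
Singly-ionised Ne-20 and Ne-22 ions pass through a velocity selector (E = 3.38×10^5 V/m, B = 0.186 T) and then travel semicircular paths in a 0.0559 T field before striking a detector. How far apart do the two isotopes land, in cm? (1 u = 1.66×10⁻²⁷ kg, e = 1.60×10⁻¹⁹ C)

Δd ≈ 135 cm

Both emerge at v = E/B₁ = 1.82×10^6 m/s.
r = mv/(qB₂), so r₁ = 6.745 m and r₂ = 7.420 m, giving Δr = 0.675 m.
After a semicircle each ion lands a diameter 2r from the entry slit, so the separation is 2Δr = 1.35 m.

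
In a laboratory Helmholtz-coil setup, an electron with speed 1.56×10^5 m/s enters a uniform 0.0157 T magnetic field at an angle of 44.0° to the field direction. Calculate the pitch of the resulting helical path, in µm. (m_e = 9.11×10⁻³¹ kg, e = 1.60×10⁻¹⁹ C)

pitch ≈ 256 µm

The velocity component along B is v∥ = v cos44.0° = 1.12×10^5 m/s.
The cyclotron period T = 2πm/(qB) = 2.28×10^-9 s is set by m, q, B alone.
Pitch = v∥·T = (1.12×10^5)(2.28×10^-9) = 2.56×10^-4 m.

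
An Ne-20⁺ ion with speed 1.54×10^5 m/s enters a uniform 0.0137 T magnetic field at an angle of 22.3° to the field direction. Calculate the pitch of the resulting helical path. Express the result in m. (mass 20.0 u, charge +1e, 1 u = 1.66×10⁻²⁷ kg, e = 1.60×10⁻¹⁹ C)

The velocity component along B is v∥ = v cos22.3° = 1.42×10^5 m/s.
The cyclotron period T = 2πm/(qB) = 9.52×10^-5 s is set by m, q, B alone.
Pitch = v∥·T = (1.42×10^5)(9.52×10^-5) = 13.6 m.

pitch ≈ 13.6 m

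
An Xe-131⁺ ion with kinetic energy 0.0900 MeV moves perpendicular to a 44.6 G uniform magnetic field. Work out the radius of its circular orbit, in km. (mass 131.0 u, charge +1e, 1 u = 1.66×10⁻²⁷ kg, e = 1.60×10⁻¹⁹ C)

Convert the energy: K = 0.0900 MeV = 1.44×10^-14 J.
v = √(2K/m) = √(2·1.44×10^-14/2.17×10^-25) = 3.64×10^5 m/s.
r = mv/(qB) = (2.17×10^-25)(3.64×10^5) / [(1×1.60×10^-19)(4.46×10^-3)] = 111 m.

r ≈ 0.111 km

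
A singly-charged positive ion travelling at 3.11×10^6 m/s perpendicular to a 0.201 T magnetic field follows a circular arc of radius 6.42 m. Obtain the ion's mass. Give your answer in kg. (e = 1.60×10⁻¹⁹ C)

qvB = mv²/r ⇒ m = qBr/v.
m = (1×1.60×10^-19)(0.201)(6.42) / (3.11×10^6) = 6.64×10^-26 kg.

m ≈ 6.64×10^-26 kg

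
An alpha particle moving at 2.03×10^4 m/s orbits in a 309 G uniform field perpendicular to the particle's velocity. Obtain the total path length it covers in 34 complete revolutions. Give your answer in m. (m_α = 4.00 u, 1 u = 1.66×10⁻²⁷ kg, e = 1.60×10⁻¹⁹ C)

L ≈ 2.91 m

r = mv/(qB) = 0.0136 m, so one revolution covers 2πr = 0.0857 m.
In 34 revolutions: L = 34·2πr = 2.91 m.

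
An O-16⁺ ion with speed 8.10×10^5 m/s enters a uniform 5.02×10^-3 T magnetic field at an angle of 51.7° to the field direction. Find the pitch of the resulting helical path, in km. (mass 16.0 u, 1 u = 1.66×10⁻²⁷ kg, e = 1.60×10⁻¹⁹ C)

The velocity component along B is v∥ = v cos51.7° = 5.02×10^5 m/s.
The cyclotron period T = 2πm/(qB) = 2.08×10^-4 s is set by m, q, B alone.
Pitch = v∥·T = (5.02×10^5)(2.08×10^-4) = 104 m.

pitch ≈ 0.104 km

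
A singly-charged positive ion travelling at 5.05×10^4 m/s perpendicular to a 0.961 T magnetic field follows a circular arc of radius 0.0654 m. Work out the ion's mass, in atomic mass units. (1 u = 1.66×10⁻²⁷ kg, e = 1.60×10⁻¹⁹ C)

m ≈ 120 u

qvB = mv²/r ⇒ m = qBr/v.
m = (1×1.60×10^-19)(0.961)(0.0654) / (5.05×10^4) = 1.99×10^-25 kg = 120 u.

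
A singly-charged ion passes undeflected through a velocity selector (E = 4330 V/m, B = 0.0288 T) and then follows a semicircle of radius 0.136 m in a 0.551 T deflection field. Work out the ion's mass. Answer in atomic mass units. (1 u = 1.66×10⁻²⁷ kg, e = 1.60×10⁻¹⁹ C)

m ≈ 48.0 u

v = E/B₁ = 1.50×10^5 m/s.
From r = mv/(qB₂), m = qB₂r/v = (1×1.60×10^-19)(0.551)(0.136) / (1.50×10^5) = 7.97×10^-26 kg.
In atomic mass units: m = 7.97×10^-26 / 1.66×10^-27 = 48.0 u.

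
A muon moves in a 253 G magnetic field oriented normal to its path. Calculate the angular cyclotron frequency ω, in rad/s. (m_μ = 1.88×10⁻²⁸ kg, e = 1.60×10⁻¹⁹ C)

ω = qB/m = (1×1.60×10^-19)(0.0253) / (1.88×10^-28) = 2.15×10^7 rad/s.

ω ≈ 2.15×10^7 rad/s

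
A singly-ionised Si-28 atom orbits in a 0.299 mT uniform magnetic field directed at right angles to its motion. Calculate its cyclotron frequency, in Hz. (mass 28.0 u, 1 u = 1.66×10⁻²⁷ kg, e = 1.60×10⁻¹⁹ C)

f = qB/(2πm) = (1×1.60×10^-19)(2.99×10^-4) / [2π(4.65×10^-26)] = 164 Hz.

f ≈ 164 Hz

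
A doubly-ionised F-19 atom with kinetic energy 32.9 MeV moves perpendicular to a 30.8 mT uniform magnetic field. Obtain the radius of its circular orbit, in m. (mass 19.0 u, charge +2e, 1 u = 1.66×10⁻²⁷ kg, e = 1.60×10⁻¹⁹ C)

Convert the energy: K = 32.9 MeV = 5.26×10^-12 J.
v = √(2K/m) = √(2·5.26×10^-12/3.15×10^-26) = 1.83×10^7 m/s.
r = mv/(qB) = (3.15×10^-26)(1.83×10^7) / [(2×1.60×10^-19)(0.0308)] = 58.5 m.

r ≈ 58.5 m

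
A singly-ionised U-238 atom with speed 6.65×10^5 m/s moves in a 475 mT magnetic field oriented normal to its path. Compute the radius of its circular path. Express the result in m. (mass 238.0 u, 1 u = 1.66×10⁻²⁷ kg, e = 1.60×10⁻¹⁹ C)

The magnetic force provides the centripetal force: qvB = mv²/r, so r = mv/(qB).
r = (3.95×10^-25 kg)(6.65×10^5 m/s) / [(1×1.60×10^-19 C)(0.475 T)] = 3.46 m.

r ≈ 3.46 m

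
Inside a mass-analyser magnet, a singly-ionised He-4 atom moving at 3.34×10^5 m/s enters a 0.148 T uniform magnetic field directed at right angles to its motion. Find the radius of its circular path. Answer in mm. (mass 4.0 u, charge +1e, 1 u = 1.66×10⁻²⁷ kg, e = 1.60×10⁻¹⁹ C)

The magnetic force provides the centripetal force: qvB = mv²/r, so r = mv/(qB).
r = (6.64×10^-27 kg)(3.34×10^5 m/s) / [(1×1.60×10^-19 C)(0.148 T)] = 0.0937 m.

r ≈ 93.7 mm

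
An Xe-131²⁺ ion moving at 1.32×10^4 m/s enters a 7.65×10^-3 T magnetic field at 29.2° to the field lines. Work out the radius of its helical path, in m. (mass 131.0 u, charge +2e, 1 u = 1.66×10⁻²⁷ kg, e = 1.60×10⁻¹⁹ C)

r ≈ 0.572 m

Only the perpendicular component v⊥ = v sin29.2° = 6440 m/s is bent by the field.
r = m v⊥ /(qB) = (2.17×10^-25)(6440) / [(2×1.60×10^-19)(7.65×10^-3)] = 0.572 m.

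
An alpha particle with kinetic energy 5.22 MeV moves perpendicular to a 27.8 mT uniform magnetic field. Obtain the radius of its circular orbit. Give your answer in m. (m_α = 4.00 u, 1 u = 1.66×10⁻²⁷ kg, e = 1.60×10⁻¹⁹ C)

r ≈ 11.8 m

Convert the energy: K = 5.22 MeV = 8.35×10^-13 J.
v = √(2K/m) = √(2·8.35×10^-13/6.64×10^-27) = 1.59×10^7 m/s.
r = mv/(qB) = (6.64×10^-27)(1.59×10^7) / [(2×1.60×10^-19)(0.0278)] = 11.8 m.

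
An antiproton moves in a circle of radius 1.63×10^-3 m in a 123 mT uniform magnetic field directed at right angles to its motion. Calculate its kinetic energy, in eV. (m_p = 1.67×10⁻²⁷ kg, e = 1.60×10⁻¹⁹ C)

K ≈ 1.93 eV

v = qBr/m = (1×1.60×10^-19)(0.123)(1.63×10^-3) / (1.67×10^-27) = 1.92×10^4 m/s.
K = ½mv² = 0.5·(1.67×10^-27)·(1.92×10^4)² = 3.08×10^-19 J = 1.93 eV.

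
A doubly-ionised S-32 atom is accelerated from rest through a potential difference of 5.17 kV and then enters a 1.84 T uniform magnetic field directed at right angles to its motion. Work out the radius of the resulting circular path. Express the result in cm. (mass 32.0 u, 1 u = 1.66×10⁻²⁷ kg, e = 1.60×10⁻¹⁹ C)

The kinetic energy gained is K = qV = (2×1.60×10^-19)(5170) = 1.65×10^-15 J.
v = √(2K/m) = 2.50×10^5 m/s.
r = mv/(qB) = (5.31×10^-26)(2.50×10^5) / [(2×1.60×10^-19)(1.84)] = 0.0225 m.

r ≈ 2.25 cm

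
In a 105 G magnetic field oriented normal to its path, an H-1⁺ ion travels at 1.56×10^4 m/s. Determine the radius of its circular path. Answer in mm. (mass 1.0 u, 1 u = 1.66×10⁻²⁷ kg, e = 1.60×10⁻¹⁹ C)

r ≈ 15.4 mm

The magnetic force provides the centripetal force: qvB = mv²/r, so r = mv/(qB).
r = (1.66×10^-27 kg)(1.56×10^4 m/s) / [(1×1.60×10^-19 C)(0.0105 T)] = 0.0154 m.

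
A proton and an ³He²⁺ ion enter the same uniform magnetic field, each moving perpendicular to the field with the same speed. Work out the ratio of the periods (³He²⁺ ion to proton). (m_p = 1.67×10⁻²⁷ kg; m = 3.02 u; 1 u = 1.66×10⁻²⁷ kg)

ratio ≈ 1.50

T = 2πm/(qB) is independent of speed, so T₂/T₁ = (m₂/q₂)/(m₁/q₁).
T_{³He²⁺ ion}/T_{proton} = (5.01×10^-27/2e) / (1.67×10^-27/1e) = 1.50.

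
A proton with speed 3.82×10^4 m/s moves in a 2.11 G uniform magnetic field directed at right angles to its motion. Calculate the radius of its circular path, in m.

The magnetic force provides the centripetal force: qvB = mv²/r, so r = mv/(qB).
r = (1.67×10^-27 kg)(3.82×10^4 m/s) / [(1×1.60×10^-19 C)(2.11×10^-4 T)] = 1.89 m.

r ≈ 1.89 m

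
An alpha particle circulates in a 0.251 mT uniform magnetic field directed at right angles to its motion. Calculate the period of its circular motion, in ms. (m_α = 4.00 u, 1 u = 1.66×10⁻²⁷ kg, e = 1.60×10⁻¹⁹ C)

The cyclotron period is independent of speed: T = 2πm/(qB).
T = 2π(6.64×10^-27) / [(2×1.60×10^-19)(2.51×10^-4)] = 5.19×10^-4 s.

T ≈ 0.519 ms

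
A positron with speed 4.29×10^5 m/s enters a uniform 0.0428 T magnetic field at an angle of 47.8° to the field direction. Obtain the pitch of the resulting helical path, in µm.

The velocity component along B is v∥ = v cos47.8° = 2.88×10^5 m/s.
The cyclotron period T = 2πm/(qB) = 8.36×10^-10 s is set by m, q, B alone.
Pitch = v∥·T = (2.88×10^5)(8.36×10^-10) = 2.41×10^-4 m.

pitch ≈ 241 µm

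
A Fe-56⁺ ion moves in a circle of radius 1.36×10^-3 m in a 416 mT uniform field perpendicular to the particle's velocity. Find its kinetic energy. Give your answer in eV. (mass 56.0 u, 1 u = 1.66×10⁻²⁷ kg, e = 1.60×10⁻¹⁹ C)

K ≈ 0.275 eV

v = qBr/m = (1×1.60×10^-19)(0.416)(1.36×10^-3) / (9.30×10^-26) = 974 m/s.
K = ½mv² = 0.5·(9.30×10^-26)·(974)² = 4.41×10^-20 J = 0.275 eV.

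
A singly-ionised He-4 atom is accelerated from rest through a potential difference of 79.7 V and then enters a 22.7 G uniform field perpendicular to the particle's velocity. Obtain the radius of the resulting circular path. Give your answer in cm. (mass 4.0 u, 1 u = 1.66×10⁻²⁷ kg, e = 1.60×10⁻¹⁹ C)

r ≈ 113 cm

The kinetic energy gained is K = qV = (1×1.60×10^-19)(79.7) = 1.28×10^-17 J.
v = √(2K/m) = 6.20×10^4 m/s.
r = mv/(qB) = (6.64×10^-27)(6.20×10^4) / [(1×1.60×10^-19)(2.27×10^-3)] = 1.13 m.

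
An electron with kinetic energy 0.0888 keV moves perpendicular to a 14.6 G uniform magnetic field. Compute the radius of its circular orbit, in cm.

r ≈ 2.18 cm

Convert the energy: K = 0.0888 keV = 1.42×10^-17 J.
v = √(2K/m) = √(2·1.42×10^-17/9.11×10^-31) = 5.58×10^6 m/s.
r = mv/(qB) = (9.11×10^-31)(5.58×10^6) / [(1×1.60×10^-19)(1.46×10^-3)] = 0.0218 m.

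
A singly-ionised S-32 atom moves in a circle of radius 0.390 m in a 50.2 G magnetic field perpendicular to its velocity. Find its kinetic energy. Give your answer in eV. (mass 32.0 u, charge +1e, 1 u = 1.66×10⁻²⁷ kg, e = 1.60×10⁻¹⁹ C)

K ≈ 5.77 eV

v = qBr/m = (1×1.60×10^-19)(5.02×10^-3)(0.390) / (5.31×10^-26) = 5900 m/s.
K = ½mv² = 0.5·(5.31×10^-26)·(5900)² = 9.24×10^-19 J = 5.77 eV.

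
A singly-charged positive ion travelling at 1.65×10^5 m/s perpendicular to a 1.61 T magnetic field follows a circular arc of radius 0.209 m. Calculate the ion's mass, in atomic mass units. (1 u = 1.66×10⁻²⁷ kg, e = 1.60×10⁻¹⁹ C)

qvB = mv²/r ⇒ m = qBr/v.
m = (1×1.60×10^-19)(1.61)(0.209) / (1.65×10^5) = 3.26×10^-25 kg = 197 u.

m ≈ 197 u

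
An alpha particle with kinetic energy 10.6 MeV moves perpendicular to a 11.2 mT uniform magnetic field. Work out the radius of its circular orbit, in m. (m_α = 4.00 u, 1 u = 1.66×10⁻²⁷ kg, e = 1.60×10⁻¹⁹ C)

r ≈ 41.9 m

Convert the energy: K = 10.6 MeV = 1.70×10^-12 J.
v = √(2K/m) = √(2·1.70×10^-12/6.64×10^-27) = 2.26×10^7 m/s.
r = mv/(qB) = (6.64×10^-27)(2.26×10^7) / [(2×1.60×10^-19)(0.0112)] = 41.9 m.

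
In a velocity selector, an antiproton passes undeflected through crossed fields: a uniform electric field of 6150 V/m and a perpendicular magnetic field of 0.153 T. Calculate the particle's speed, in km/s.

For zero net force, qE = qvB, so v = E/B.
v = (6150) / (0.153) = 4.02×10^4 m/s.

v ≈ 40.2 km/s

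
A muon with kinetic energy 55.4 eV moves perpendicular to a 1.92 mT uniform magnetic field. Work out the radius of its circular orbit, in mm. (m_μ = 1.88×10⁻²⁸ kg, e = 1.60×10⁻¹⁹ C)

r ≈ 188 mm

Convert the energy: K = 55.4 eV = 8.86×10^-18 J.
v = √(2K/m) = √(2·8.86×10^-18/1.88×10^-28) = 3.07×10^5 m/s.
r = mv/(qB) = (1.88×10^-28)(3.07×10^5) / [(1×1.60×10^-19)(1.92×10^-3)] = 0.188 m.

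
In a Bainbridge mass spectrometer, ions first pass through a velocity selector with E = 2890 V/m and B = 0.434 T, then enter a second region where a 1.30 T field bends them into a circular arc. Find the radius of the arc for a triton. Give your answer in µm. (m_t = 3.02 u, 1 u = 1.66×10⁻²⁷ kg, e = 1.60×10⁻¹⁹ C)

The selector passes v = E/B = 2890/0.434 = 6660 m/s.
In the deflection region, r = mv/(qB₂) = (5.01×10^-27)(6660) / [(1×1.60×10^-19)(1.30)] = 1.60×10^-4 m.

r ≈ 160 µm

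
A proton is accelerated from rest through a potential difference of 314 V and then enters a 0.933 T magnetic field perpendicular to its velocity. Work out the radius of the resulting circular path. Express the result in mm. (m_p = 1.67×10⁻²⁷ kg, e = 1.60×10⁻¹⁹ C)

The kinetic energy gained is K = qV = (1×1.60×10^-19)(314) = 5.02×10^-17 J.
v = √(2K/m) = 2.45×10^5 m/s.
r = mv/(qB) = (1.67×10^-27)(2.45×10^5) / [(1×1.60×10^-19)(0.933)] = 2.74×10^-3 m.

r ≈ 2.74 mm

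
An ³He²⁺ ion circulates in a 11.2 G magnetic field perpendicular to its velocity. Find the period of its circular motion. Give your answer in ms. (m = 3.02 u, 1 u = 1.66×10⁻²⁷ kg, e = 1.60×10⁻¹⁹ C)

T ≈ 0.0879 ms

The cyclotron period is independent of speed: T = 2πm/(qB).
T = 2π(5.01×10^-27) / [(2×1.60×10^-19)(1.12×10^-3)] = 8.79×10^-5 s.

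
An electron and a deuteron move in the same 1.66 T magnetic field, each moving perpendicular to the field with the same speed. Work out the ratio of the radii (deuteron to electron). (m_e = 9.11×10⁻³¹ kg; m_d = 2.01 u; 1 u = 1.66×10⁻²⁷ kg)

ratio ≈ 3660

r = mv/(qB) ⇒ at equal v, r ∝ m/q.
r_{deuteron}/r_{electron} = 3660.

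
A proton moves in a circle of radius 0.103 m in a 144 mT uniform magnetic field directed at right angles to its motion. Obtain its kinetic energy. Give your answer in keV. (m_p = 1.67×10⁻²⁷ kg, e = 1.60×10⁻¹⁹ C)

K ≈ 10.5 keV

v = qBr/m = (1×1.60×10^-19)(0.144)(0.103) / (1.67×10^-27) = 1.42×10^6 m/s.
K = ½mv² = 0.5·(1.67×10^-27)·(1.42×10^6)² = 1.69×10^-15 J = 10.5 keV.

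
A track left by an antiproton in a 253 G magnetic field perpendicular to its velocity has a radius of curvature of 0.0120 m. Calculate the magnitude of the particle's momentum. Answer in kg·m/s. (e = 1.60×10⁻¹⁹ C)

Since qvB = mv²/r, the momentum p = mv = qBr.
p = (1×1.60×10^-19)(0.0253)(0.0120) = 4.86×10^-23 kg·m/s.

p ≈ 4.86×10^-23 kg·m/s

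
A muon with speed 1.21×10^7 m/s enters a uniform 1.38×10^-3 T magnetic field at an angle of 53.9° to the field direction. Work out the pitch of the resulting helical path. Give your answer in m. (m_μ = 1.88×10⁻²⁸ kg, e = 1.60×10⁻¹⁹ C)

The velocity component along B is v∥ = v cos53.9° = 7.13×10^6 m/s.
The cyclotron period T = 2πm/(qB) = 5.35×10^-6 s is set by m, q, B alone.
Pitch = v∥·T = (7.13×10^6)(5.35×10^-6) = 38.1 m.

pitch ≈ 38.1 m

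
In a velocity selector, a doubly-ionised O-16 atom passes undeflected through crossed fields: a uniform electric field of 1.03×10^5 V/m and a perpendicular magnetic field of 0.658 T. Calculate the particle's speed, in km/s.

For zero net force, qE = qvB, so v = E/B.
v = (1.03×10^5) / (0.658) = 1.57×10^5 m/s.

v ≈ 157 km/s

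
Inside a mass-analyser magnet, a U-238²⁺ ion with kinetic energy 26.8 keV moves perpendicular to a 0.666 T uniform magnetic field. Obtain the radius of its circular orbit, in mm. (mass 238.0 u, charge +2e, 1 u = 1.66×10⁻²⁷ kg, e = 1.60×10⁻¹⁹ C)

Convert the energy: K = 26.8 keV = 4.29×10^-15 J.
v = √(2K/m) = √(2·4.29×10^-15/3.95×10^-25) = 1.47×10^5 m/s.
r = mv/(qB) = (3.95×10^-25)(1.47×10^5) / [(2×1.60×10^-19)(0.666)] = 0.273 m.

r ≈ 273 mm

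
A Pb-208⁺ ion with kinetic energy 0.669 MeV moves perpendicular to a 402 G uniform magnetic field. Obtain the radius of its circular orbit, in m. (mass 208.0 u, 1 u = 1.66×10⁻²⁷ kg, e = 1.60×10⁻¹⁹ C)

r ≈ 42.3 m

Convert the energy: K = 0.669 MeV = 1.07×10^-13 J.
v = √(2K/m) = √(2·1.07×10^-13/3.45×10^-25) = 7.87×10^5 m/s.
r = mv/(qB) = (3.45×10^-25)(7.87×10^5) / [(1×1.60×10^-19)(0.0402)] = 42.3 m.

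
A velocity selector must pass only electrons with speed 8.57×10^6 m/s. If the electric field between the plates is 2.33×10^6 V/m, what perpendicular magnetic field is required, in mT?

qE = qvB ⇒ B = E/v = (2.33×10^6) / (8.57×10^6) = 0.272 T.

B ≈ 272 mT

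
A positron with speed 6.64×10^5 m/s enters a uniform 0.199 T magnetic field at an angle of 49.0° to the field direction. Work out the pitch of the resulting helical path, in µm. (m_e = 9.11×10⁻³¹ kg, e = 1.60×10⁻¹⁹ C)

The velocity component along B is v∥ = v cos49.0° = 4.36×10^5 m/s.
The cyclotron period T = 2πm/(qB) = 1.80×10^-10 s is set by m, q, B alone.
Pitch = v∥·T = (4.36×10^5)(1.80×10^-10) = 7.83×10^-5 m.

pitch ≈ 78.3 µm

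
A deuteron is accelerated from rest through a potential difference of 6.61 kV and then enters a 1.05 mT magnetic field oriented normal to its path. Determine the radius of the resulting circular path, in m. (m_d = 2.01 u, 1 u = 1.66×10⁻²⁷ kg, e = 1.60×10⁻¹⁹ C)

The kinetic energy gained is K = qV = (1×1.60×10^-19)(6610) = 1.06×10^-15 J.
v = √(2K/m) = 7.96×10^5 m/s.
r = mv/(qB) = (3.34×10^-27)(7.96×10^5) / [(1×1.60×10^-19)(1.05×10^-3)] = 15.8 m.

r ≈ 15.8 m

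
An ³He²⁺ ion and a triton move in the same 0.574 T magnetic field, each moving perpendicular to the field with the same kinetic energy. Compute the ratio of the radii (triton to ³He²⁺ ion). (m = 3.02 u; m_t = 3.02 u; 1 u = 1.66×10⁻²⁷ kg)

ratio ≈ 2.00

r = √(2mK)/(qB) ⇒ at equal K, r ∝ √m/q.
r_{triton}/r_{³He²⁺ ion} = 2.00.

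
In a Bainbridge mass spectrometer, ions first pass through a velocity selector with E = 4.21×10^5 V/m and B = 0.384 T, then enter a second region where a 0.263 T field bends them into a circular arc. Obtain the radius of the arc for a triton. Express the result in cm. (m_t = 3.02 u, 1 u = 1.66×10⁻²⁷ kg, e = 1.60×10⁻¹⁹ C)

The selector passes v = E/B = 4.21×10^5/0.384 = 1.10×10^6 m/s.
In the deflection region, r = mv/(qB₂) = (5.01×10^-27)(1.10×10^6) / [(1×1.60×10^-19)(0.263)] = 0.131 m.

r ≈ 13.1 cm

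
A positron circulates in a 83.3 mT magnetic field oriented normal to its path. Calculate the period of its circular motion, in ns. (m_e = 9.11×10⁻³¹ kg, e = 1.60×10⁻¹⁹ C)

The cyclotron period is independent of speed: T = 2πm/(qB).
T = 2π(9.11×10^-31) / [(1×1.60×10^-19)(0.0833)] = 4.29×10^-10 s.

T ≈ 0.429 ns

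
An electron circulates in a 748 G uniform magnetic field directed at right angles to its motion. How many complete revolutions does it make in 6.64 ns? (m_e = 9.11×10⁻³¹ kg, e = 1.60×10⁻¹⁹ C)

N = 13

T = 2πm/(qB) = 2π(9.11×10^-31) / [(1×1.60×10^-19)(0.0748)] = 4.7827×10^-10 s.
N = t/T = 6.64×10^-9 / 4.7827×10^-10 ≈ 13.88, so 13 complete revolutions.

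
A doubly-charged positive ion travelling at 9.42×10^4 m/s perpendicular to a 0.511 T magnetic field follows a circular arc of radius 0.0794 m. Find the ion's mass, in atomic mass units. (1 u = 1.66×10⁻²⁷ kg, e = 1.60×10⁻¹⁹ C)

qvB = mv²/r ⇒ m = qBr/v.
m = (2×1.60×10^-19)(0.511)(0.0794) / (9.42×10^4) = 1.38×10^-25 kg = 83.0 u.

m ≈ 83.0 u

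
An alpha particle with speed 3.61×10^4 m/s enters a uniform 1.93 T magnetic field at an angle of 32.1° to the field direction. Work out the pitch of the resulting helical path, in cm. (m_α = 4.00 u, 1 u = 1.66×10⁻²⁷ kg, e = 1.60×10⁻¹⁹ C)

The velocity component along B is v∥ = v cos32.1° = 3.06×10^4 m/s.
The cyclotron period T = 2πm/(qB) = 6.76×10^-8 s is set by m, q, B alone.
Pitch = v∥·T = (3.06×10^4)(6.76×10^-8) = 2.07×10^-3 m.

pitch ≈ 0.207 cm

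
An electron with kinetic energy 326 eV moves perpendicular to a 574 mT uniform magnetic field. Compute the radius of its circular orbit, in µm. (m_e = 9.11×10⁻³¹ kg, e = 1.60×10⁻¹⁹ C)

Convert the energy: K = 326 eV = 5.22×10^-17 J.
v = √(2K/m) = √(2·5.22×10^-17/9.11×10^-31) = 1.07×10^7 m/s.
r = mv/(qB) = (9.11×10^-31)(1.07×10^7) / [(1×1.60×10^-19)(0.574)] = 1.06×10^-4 m.

r ≈ 106 µm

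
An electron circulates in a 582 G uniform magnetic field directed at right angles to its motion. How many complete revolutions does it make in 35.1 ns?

N = 57

T = 2πm/(qB) = 2π(9.11×10^-31) / [(1×1.60×10^-19)(0.0582)] = 6.1469×10^-10 s.
N = t/T = 3.51×10^-8 / 6.1469×10^-10 ≈ 57.10, so 57 complete revolutions.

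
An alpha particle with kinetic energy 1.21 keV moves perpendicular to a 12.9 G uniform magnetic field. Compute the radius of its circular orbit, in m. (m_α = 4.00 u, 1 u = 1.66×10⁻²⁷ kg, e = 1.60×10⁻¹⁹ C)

Convert the energy: K = 1.21 keV = 1.94×10^-16 J.
v = √(2K/m) = √(2·1.94×10^-16/6.64×10^-27) = 2.41×10^5 m/s.
r = mv/(qB) = (6.64×10^-27)(2.41×10^5) / [(2×1.60×10^-19)(1.29×10^-3)] = 3.88 m.

r ≈ 3.88 m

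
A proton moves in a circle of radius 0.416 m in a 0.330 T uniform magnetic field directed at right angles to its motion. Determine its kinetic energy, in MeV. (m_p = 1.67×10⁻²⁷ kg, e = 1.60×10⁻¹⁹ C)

K ≈ 0.903 MeV

v = qBr/m = (1×1.60×10^-19)(0.330)(0.416) / (1.67×10^-27) = 1.32×10^7 m/s.
K = ½mv² = 0.5·(1.67×10^-27)·(1.32×10^7)² = 1.44×10^-13 J = 0.903 MeV.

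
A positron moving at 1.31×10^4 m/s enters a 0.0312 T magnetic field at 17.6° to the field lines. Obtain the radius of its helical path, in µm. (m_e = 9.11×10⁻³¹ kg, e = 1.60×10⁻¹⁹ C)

Only the perpendicular component v⊥ = v sin17.6° = 3960 m/s is bent by the field.
r = m v⊥ /(qB) = (9.11×10^-31)(3960) / [(1×1.60×10^-19)(0.0312)] = 7.23×10^-7 m.

r ≈ 0.723 µm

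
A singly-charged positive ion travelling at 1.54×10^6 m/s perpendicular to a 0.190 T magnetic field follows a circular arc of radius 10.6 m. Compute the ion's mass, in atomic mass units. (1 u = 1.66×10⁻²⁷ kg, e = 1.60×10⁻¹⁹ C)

qvB = mv²/r ⇒ m = qBr/v.
m = (1×1.60×10^-19)(0.190)(10.6) / (1.54×10^6) = 2.09×10^-25 kg = 126 u.

m ≈ 126 u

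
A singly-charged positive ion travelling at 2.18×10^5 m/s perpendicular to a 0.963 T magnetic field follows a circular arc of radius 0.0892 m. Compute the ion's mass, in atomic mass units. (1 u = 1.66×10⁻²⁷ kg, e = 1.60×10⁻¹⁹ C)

m ≈ 38.0 u

qvB = mv²/r ⇒ m = qBr/v.
m = (1×1.60×10^-19)(0.963)(0.0892) / (2.18×10^5) = 6.30×10^-26 kg = 38.0 u.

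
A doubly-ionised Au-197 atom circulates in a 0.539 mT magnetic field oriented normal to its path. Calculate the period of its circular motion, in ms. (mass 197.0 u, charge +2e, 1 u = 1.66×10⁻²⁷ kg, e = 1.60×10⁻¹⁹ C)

The cyclotron period is independent of speed: T = 2πm/(qB).
T = 2π(3.27×10^-25) / [(2×1.60×10^-19)(5.39×10^-4)] = 0.0119 s.

T ≈ 11.9 ms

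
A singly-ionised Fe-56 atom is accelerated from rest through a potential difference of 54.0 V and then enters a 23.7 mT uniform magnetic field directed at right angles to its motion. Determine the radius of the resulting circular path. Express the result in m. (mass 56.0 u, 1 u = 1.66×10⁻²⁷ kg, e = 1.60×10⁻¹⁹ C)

r ≈ 0.334 m

The kinetic energy gained is K = qV = (1×1.60×10^-19)(54.0) = 8.64×10^-18 J.
v = √(2K/m) = 1.36×10^4 m/s.
r = mv/(qB) = (9.30×10^-26)(1.36×10^4) / [(1×1.60×10^-19)(0.0237)] = 0.334 m.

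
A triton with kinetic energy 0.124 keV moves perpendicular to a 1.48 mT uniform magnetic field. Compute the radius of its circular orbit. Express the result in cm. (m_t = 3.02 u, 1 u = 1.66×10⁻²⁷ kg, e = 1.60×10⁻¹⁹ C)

Convert the energy: K = 0.124 keV = 1.98×10^-17 J.
v = √(2K/m) = √(2·1.98×10^-17/5.01×10^-27) = 8.90×10^4 m/s.
r = mv/(qB) = (5.01×10^-27)(8.90×10^4) / [(1×1.60×10^-19)(1.48×10^-3)] = 1.88 m.

r ≈ 188 cm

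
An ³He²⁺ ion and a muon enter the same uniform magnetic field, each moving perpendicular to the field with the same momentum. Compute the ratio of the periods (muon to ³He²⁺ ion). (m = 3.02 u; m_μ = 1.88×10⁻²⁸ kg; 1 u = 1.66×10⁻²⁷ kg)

ratio ≈ 0.0750

T = 2πm/(qB) is independent of speed, so T₂/T₁ = (m₂/q₂)/(m₁/q₁).
T_{muon}/T_{³He²⁺ ion} = (1.88×10^-28/1e) / (5.01×10^-27/2e) = 0.0750.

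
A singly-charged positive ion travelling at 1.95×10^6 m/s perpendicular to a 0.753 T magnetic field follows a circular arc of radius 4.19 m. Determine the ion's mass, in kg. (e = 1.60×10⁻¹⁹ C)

qvB = mv²/r ⇒ m = qBr/v.
m = (1×1.60×10^-19)(0.753)(4.19) / (1.95×10^6) = 2.59×10^-25 kg.

m ≈ 2.59×10^-25 kg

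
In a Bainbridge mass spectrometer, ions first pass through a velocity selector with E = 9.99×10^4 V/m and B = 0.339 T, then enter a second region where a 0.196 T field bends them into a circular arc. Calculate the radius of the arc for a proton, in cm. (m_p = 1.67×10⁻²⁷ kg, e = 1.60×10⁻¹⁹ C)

The selector passes v = E/B = 9.99×10^4/0.339 = 2.95×10^5 m/s.
In the deflection region, r = mv/(qB₂) = (1.67×10^-27)(2.95×10^5) / [(1×1.60×10^-19)(0.196)] = 0.0157 m.

r ≈ 1.57 cm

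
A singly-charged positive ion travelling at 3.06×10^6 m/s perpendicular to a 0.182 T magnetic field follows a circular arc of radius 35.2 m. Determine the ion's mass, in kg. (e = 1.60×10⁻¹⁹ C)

m ≈ 3.35×10^-25 kg

qvB = mv²/r ⇒ m = qBr/v.
m = (1×1.60×10^-19)(0.182)(35.2) / (3.06×10^6) = 3.35×10^-25 kg.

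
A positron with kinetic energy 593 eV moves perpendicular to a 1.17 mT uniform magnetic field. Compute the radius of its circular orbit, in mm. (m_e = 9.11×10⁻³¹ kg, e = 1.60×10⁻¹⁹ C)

Convert the energy: K = 593 eV = 9.49×10^-17 J.
v = √(2K/m) = √(2·9.49×10^-17/9.11×10^-31) = 1.44×10^7 m/s.
r = mv/(qB) = (9.11×10^-31)(1.44×10^7) / [(1×1.60×10^-19)(1.17×10^-3)] = 0.0702 m.

r ≈ 70.2 mm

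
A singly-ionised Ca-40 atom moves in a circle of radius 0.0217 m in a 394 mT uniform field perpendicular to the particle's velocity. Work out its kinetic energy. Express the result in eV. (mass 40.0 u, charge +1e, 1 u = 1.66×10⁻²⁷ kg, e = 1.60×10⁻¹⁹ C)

K ≈ 88.1 eV

v = qBr/m = (1×1.60×10^-19)(0.394)(0.0217) / (6.64×10^-26) = 2.06×10^4 m/s.
K = ½mv² = 0.5·(6.64×10^-26)·(2.06×10^4)² = 1.41×10^-17 J = 88.1 eV.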